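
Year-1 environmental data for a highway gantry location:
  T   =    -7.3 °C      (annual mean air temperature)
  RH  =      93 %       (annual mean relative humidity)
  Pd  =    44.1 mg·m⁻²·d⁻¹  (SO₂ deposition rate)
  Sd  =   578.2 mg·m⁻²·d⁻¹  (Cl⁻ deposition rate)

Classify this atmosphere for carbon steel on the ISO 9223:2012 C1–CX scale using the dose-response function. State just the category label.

carbon steel: f(T) = +0.150·(T−10) [T≤10 °C] = -2.5950
  sulphur-dioxide contribution → 6.08 μm/a
  chloride contribution → 84.55 μm/a
  ⇒ r_corr(carbon steel) = 90.63 μm/a
ISO 9223 Table 2 (carbon steel): 80 < 90.6 ≤ 200 μm/a ⇒ C5

C5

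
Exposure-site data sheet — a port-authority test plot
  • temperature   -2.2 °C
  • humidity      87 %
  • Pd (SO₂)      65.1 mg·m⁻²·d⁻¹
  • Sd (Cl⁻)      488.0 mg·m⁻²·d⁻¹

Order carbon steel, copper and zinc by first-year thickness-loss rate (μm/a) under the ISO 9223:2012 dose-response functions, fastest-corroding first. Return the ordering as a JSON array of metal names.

["carbon steel", "zinc", "copper"]

carbon steel: T≤10 °C ⇒ hinge +0.150·(-2.2−10) = -1.8300
  Pd branch = 1.77·Pd^0.52·e^(0.02·RH+f) = 14.19 μm/a
  Cl⁻ term: 0.102·488.0^0.62·exp(0.033·87+0.04·-2.2) = 76.57
  sum: 14.19 + 76.57 → r_corr = 90.76 μm/a
copper: T≤10 °C ⇒ hinge +0.126·(-2.2−10) = -1.5372
  Pd branch = 0.0053·Pd^0.26·e^(0.059·RH+f) = 0.5721 μm/a
  Cl⁻ term: 0.01025·488.0^0.27·exp(0.036·87+0.049·-2.2) = 1.122
  r_corr = 0.5721 + 1.122 = 1.694 μm/a
zinc: temperature factor f = +0.038·(-12.2) = -0.4636
  Pd branch = 0.0129·Pd^0.44·e^(0.046·RH+f) = 2.788 μm/a
  Sd branch = 0.0175·Sd^0.57·e^(0.008·RH+0.085·T) = 0.992 μm/a
  sum: 2.788 + 0.992 → r_corr = 3.78 μm/a
Ordering by μm/a: carbon steel (90.8) > zinc (3.78) > copper (1.69)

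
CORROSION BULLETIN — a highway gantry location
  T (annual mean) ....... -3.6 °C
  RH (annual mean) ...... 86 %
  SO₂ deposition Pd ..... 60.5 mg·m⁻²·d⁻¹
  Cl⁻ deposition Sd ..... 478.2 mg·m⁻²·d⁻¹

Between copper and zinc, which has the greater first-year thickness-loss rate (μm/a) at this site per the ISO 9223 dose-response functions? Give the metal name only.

copper: T≤10 °C ⇒ hinge +0.126·(-3.6−10) = -1.7136
  sulphur-dioxide contribution → 0.4435 μm/a
  chloride contribution → 1.005 μm/a
  total first-year rate 1.449 μm/a
zinc: T≤10 °C ⇒ hinge +0.038·(-3.6−10) = -0.5168
  sulphur-dioxide contribution → 2.444 μm/a
  chloride contribution → 0.8636 μm/a
  ⇒ r_corr(zinc) = 3.308 μm/a
Ordering by μm/a: zinc (3.31) > copper (1.45)

zinc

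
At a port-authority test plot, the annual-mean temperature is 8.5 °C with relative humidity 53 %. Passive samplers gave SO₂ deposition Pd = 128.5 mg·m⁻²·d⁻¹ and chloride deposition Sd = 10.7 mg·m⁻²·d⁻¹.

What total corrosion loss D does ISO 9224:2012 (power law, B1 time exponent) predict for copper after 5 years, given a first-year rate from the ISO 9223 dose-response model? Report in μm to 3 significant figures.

copper: f(T) = +0.126·(T−10) [T≤10 °C] = -0.1890
  sulphur-dioxide contribution → 0.3536 μm/a
  chloride contribution → 0.1987 μm/a
  total first-year rate 0.5523 μm/a
Long-term exponent b (ISO 9224 Table 2, B1) = 0.667
  D(5) = 0.5523 × 5^0.667 = 0.5523 × 2.926 = 1.616 μm

D(5) = 1.62 μm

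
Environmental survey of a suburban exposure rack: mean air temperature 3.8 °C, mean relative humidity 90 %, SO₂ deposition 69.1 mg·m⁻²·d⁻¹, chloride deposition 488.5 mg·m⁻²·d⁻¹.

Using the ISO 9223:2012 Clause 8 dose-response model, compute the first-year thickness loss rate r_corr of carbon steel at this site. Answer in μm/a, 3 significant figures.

r_corr = 146 μm/a

carbon steel: T≤10 °C ⇒ hinge +0.150·(3.8−10) = -0.9300
  Pd branch = 1.77·Pd^0.52·e^(0.02·RH+f) = 38.22 μm/a
  Sd branch = 0.102·Sd^0.62·e^(0.033·RH+0.04·T) = 107.5 μm/a
  sum: 38.22 + 107.5 → r_corr = 145.8 μm/a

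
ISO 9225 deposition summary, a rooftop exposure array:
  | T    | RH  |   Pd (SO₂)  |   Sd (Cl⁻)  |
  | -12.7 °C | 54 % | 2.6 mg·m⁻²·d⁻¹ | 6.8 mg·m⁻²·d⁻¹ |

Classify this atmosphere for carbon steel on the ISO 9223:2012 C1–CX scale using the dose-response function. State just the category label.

C2

carbon steel: temperature factor f = +0.150·(-22.7) = -3.4050
  Pd branch = 1.77·Pd^0.52·e^(0.02·RH+f) = 0.2845 μm/a
  Cl⁻ term: 0.102·6.8^0.62·exp(0.033·54+0.04·-12.7) = 1.197
  r_corr = 0.2845 + 1.197 = 1.481 μm/a
Category bounds: 1.3…25 μm/a bracket r_corr ⇒ C2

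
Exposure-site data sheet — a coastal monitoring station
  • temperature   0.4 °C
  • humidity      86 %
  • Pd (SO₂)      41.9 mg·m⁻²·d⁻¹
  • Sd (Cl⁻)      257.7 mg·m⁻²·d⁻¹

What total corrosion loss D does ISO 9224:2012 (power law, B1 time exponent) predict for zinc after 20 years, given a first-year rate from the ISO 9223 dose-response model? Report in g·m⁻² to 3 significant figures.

D(20) = 267 g·m⁻²

zinc: T≤10 °C ⇒ hinge +0.038·(0.4−10) = -0.3648
  sulphur-dioxide contribution → 2.421 μm/a
  chloride contribution → 0.853 μm/a
  total first-year rate 3.274 μm/a
Long-term exponent b (ISO 9224 Table 2, B1) = 0.813
  D(20) = 3.274 × 20^0.813 = 3.274 × 11.42 = 37.4 μm
  Mass loss = 37.4 μm × 7.14 g/cm³ = 267 g·m⁻²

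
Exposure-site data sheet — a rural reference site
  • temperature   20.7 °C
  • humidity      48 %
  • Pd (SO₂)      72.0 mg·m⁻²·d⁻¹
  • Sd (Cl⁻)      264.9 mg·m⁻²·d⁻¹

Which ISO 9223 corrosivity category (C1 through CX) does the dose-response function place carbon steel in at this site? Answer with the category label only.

C4

carbon steel: T>10 °C ⇒ hinge -0.054·(20.7−10) = -0.5778
  sulphur-dioxide contribution → 23.98 μm/a
  chloride contribution → 36.18 μm/a
  ⇒ r_corr(carbon steel) = 60.15 μm/a
ISO 9223 Table 2 (carbon steel): 50 < 60.2 ≤ 80 μm/a ⇒ C4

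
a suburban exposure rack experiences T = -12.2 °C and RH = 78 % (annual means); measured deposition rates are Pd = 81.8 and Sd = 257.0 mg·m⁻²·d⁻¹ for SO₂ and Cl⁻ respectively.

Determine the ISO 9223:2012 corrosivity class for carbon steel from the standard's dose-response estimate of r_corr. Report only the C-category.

C3

carbon steel: temperature factor f = +0.150·(-22.2) = -3.3300
  SO₂ term: 1.77·81.8^0.52·exp(0.02·78-3.3300) = 2.978
  Cl⁻ term: 0.102·257.0^0.62·exp(0.033·78+0.04·-12.2) = 25.63
  sum: 2.978 + 25.63 → r_corr = 28.6 μm/a
28.6 μm/a falls in (25, 50] for carbon steel → category C3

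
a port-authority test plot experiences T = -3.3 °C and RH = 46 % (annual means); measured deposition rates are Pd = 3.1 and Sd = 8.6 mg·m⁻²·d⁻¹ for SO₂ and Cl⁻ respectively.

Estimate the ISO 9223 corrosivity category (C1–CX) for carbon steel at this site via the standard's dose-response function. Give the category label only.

C2

carbon steel: T≤10 °C ⇒ hinge +0.150·(-3.3−10) = -1.9950
  sulphur-dioxide contribution → 1.088 μm/a
  chloride contribution → 1.549 μm/a
  total first-year rate 2.637 μm/a
Category bounds: 1.3…25 μm/a bracket r_corr ⇒ C2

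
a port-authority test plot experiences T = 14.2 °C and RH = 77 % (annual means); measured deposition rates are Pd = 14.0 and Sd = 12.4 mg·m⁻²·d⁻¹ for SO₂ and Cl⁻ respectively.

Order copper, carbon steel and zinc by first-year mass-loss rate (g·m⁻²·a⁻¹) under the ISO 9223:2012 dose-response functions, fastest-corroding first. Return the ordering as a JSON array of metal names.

["carbon steel", "copper", "zinc"]

copper: T>10 °C ⇒ hinge -0.080·(14.2−10) = -0.3360
  sulphur-dioxide contribution → 0.7069 μm/a
  chloride contribution → 0.6486 μm/a
  total first-year rate 1.356 μm/a
  mass loss = 1.356 μm/a × 8.96 g/cm³ = 12.15 g·m⁻²·a⁻¹
carbon steel: f(T) = -0.054·(T−10) [T>10 °C] = -0.2268
  sulphur-dioxide contribution → 25.96 μm/a
  chloride contribution → 10.88 μm/a
  ⇒ r_corr(carbon steel) = 36.84 μm/a
  mass loss = 36.84 μm/a × 7.85 g/cm³ = 289.2 g·m⁻²·a⁻¹
zinc: temperature factor f = -0.071·(4.2) = -0.2982
  sulphur-dioxide contribution → 1.056 μm/a
  chloride contribution → 0.455 μm/a
  total first-year rate 1.511 μm/a
  mass loss = 1.511 μm/a × 7.14 g/cm³ = 10.79 g·m⁻²·a⁻¹
Ordering by g·m⁻²·a⁻¹: carbon steel (289) > copper (12.1) > zinc (10.8)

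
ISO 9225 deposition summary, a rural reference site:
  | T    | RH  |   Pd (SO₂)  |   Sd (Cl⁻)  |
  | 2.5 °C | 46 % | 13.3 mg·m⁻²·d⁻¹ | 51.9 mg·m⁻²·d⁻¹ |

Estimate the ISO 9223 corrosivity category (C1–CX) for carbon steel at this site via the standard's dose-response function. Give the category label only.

C2

carbon steel: temperature factor f = +0.150·(-7.5) = -1.1250
  Pd branch = 1.77·Pd^0.52·e^(0.02·RH+f) = 5.538 μm/a
  Cl⁻ term: 0.102·51.9^0.62·exp(0.033·46+0.04·2.5) = 5.952
  sum: 5.538 + 5.952 → r_corr = 11.49 μm/a
Category bounds: 1.3…25 μm/a bracket r_corr ⇒ C2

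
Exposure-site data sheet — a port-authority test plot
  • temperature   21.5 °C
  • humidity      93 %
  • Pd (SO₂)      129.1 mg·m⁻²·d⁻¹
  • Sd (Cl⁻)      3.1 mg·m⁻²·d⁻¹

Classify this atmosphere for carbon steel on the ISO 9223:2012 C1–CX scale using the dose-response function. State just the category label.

carbon steel: T>10 °C ⇒ hinge -0.054·(21.5−10) = -0.6210
  SO₂ term: 1.77·129.1^0.52·exp(0.02·93-0.6210) = 76.51
  Cl⁻ term: 0.102·3.1^0.62·exp(0.033·93+0.04·21.5) = 10.46
  sum: 76.51 + 10.46 → r_corr = 86.98 μm/a
Category bounds: 80…200 μm/a bracket r_corr ⇒ C5

C5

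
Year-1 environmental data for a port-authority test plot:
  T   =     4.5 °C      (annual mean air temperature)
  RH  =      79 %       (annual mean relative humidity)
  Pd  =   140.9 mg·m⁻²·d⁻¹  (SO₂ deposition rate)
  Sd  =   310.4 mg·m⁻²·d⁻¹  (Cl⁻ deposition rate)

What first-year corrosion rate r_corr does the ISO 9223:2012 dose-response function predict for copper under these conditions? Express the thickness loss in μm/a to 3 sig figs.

r_corr = 2.05 μm/a

copper: f(T) = +0.126·(T−10) [T≤10 °C] = -0.6930
  sulphur-dioxide contribution → 1.015 μm/a
  chloride contribution → 1.034 μm/a
  ⇒ r_corr(copper) = 2.048 μm/a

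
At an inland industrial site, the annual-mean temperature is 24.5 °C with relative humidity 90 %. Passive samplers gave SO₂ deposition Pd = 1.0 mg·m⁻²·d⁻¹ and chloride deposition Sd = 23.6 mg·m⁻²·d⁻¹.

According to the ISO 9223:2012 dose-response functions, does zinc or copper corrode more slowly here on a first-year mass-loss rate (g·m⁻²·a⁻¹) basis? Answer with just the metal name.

zinc: T>10 °C ⇒ hinge -0.071·(24.5−10) = -1.0295
  SO₂ term: 0.0129·1.0^0.44·exp(0.046·90-1.0295) = 0.2894
  Cl⁻ term: 0.0175·23.6^0.57·exp(0.008·90+0.085·24.5) = 1.749
  r_corr = 0.2894 + 1.749 = 2.038 μm/a
  mass loss = 2.038 μm/a × 7.14 g/cm³ = 14.55 g·m⁻²·a⁻¹
copper: T>10 °C ⇒ hinge -0.080·(24.5−10) = -1.1600
  SO₂ term: 0.0053·1.0^0.26·exp(0.059·90-1.1600) = 0.3362
  Cl⁻ term: 0.01025·23.6^0.27·exp(0.036·90+0.049·24.5) = 2.041
  sum: 0.3362 + 2.041 → r_corr = 2.377 μm/a
  mass loss = 2.377 μm/a × 8.96 g/cm³ = 21.3 g·m⁻²·a⁻¹
Ordering by g·m⁻²·a⁻¹: copper (21.3) > zinc (14.6)

zinc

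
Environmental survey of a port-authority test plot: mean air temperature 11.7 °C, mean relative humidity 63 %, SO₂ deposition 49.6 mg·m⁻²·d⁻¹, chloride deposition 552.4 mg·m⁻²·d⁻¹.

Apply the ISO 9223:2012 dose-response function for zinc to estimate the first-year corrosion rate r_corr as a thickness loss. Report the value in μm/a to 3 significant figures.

r_corr = 4.02 μm/a

zinc: temperature factor f = -0.071·(1.7) = -0.1207
  sulphur-dioxide contribution → 1.155 μm/a
  chloride contribution → 2.864 μm/a
  total first-year rate 4.019 μm/a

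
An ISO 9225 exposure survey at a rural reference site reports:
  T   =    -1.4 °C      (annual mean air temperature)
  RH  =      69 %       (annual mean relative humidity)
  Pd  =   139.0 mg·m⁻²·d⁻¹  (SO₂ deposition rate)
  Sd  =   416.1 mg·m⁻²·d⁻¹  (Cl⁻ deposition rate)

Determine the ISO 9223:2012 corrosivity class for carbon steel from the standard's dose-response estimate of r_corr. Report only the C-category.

C4

carbon steel: temperature factor f = +0.150·(-11.4) = -1.7100
  sulphur-dioxide contribution → 16.56 μm/a
  chloride contribution → 39.54 μm/a
  total first-year rate 56.1 μm/a
56.1 μm/a falls in (50, 80] for carbon steel → category C4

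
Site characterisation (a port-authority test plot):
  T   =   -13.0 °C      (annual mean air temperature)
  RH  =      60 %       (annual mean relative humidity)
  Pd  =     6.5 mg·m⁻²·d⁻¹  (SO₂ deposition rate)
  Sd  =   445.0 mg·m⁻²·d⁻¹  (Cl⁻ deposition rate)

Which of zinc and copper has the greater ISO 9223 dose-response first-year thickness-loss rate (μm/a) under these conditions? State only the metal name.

zinc: temperature factor f = +0.038·(-23.0) = -0.8740
  SO₂ term: 0.0129·6.5^0.44·exp(0.046·60-0.8740) = 0.1938
  Cl⁻ term: 0.0175·445.0^0.57·exp(0.008·60+0.085·-13.0) = 0.3028
  r_corr = 0.1938 + 0.3028 = 0.4966 μm/a
copper: T≤10 °C ⇒ hinge +0.126·(-13.0−10) = -2.8980
  Pd branch = 0.0053·Pd^0.26·e^(0.059·RH+f) = 0.01639 μm/a
  Sd branch = 0.01025·Sd^0.27·e^(0.036·RH+0.049·T) = 0.2439 μm/a
  r_corr = 0.01639 + 0.2439 = 0.2603 μm/a
Ordering by μm/a: zinc (0.497) > copper (0.26)

zinc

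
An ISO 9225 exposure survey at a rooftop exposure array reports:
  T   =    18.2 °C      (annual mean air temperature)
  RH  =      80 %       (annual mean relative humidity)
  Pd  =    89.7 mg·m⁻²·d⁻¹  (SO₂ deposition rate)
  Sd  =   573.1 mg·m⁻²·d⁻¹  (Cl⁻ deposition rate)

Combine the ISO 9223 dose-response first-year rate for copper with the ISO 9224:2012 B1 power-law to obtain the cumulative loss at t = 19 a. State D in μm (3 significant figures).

D(19) = 24.7 μm

copper: temperature factor f = -0.080·(8.2) = -0.6560
  SO₂ term: 0.0053·89.7^0.26·exp(0.059·80-0.6560) = 0.9931
  Sd branch = 0.01025·Sd^0.27·e^(0.036·RH+0.049·T) = 2.475 μm/a
  sum: 0.9931 + 2.475 → r_corr = 3.468 μm/a
Power-law: D(19) = r_corr · 19^0.667
  D(19) = 3.468 × 19^0.667 = 3.468 × 7.127 = 24.72 μm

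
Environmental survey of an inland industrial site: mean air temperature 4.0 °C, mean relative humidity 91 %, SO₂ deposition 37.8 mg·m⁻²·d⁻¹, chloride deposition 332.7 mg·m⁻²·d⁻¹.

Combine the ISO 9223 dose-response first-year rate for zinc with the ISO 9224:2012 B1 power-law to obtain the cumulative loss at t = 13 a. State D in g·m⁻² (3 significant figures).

zinc: T≤10 °C ⇒ hinge +0.038·(4.0−10) = -0.2280
  Pd branch = 0.0129·Pd^0.44·e^(0.046·RH+f) = 3.339 μm/a
  Cl⁻ term: 0.0175·332.7^0.57·exp(0.008·91+0.085·4.0) = 1.395
  r_corr = 3.339 + 1.395 = 4.734 μm/a
ISO 9224: D(t) = r_corr · t^b with b = 0.813 (zinc, B1)
  D(13) = 4.734 × 13^0.813 = 4.734 × 8.047 = 38.09 μm
  Mass loss = 38.09 μm × 7.14 g/cm³ = 272 g·m⁻²

D(13) = 272 g·m⁻²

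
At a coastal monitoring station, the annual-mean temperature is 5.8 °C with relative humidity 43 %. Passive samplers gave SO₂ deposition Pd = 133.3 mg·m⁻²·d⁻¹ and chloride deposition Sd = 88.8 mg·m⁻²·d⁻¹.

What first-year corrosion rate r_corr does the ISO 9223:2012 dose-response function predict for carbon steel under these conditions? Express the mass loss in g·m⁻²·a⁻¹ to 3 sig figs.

r_corr = 290 g·m⁻²·a⁻¹

carbon steel: f(T) = +0.150·(T−10) [T≤10 °C] = -0.6300
  sulphur-dioxide contribution → 28.36 μm/a
  chloride contribution → 8.583 μm/a
  total first-year rate 36.95 μm/a
Convert to mass loss: 36.95 μm/a × 7.85 g/cm³ = 290 g·m⁻²·a⁻¹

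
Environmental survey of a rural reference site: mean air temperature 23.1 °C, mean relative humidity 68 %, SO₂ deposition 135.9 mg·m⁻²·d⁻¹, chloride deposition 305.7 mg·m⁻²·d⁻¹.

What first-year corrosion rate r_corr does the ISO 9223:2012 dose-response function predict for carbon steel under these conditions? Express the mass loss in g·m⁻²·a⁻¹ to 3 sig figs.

r_corr = 1.00e+03 g·m⁻²·a⁻¹

carbon steel: T>10 °C ⇒ hinge -0.054·(23.1−10) = -0.7074
  Pd branch = 1.77·Pd^0.52·e^(0.02·RH+f) = 43.72 μm/a
  Cl⁻ term: 0.102·305.7^0.62·exp(0.033·68+0.04·23.1) = 84.2
  r_corr = 43.72 + 84.2 = 127.9 μm/a
Convert to mass loss: 127.9 μm/a × 7.85 g/cm³ = 1004 g·m⁻²·a⁻¹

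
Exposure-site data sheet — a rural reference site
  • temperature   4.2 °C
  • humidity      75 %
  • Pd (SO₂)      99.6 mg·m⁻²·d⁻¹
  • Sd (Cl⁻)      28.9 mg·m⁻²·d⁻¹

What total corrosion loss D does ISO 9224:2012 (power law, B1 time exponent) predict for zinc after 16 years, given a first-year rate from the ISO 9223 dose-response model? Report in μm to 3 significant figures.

zinc: f(T) = +0.038·(T−10) [T≤10 °C] = -0.2204
  Pd branch = 0.0129·Pd^0.44·e^(0.046·RH+f) = 2.468 μm/a
  Cl⁻ term: 0.0175·28.9^0.57·exp(0.008·75+0.085·4.2) = 0.31
  sum: 2.468 + 0.31 → r_corr = 2.778 μm/a
ISO 9224: D(t) = r_corr · t^b with b = 0.813 (zinc, B1)
  D(16) = 2.778 × 16^0.813 = 2.778 × 9.527 = 26.47 μm

D(16) = 26.5 μm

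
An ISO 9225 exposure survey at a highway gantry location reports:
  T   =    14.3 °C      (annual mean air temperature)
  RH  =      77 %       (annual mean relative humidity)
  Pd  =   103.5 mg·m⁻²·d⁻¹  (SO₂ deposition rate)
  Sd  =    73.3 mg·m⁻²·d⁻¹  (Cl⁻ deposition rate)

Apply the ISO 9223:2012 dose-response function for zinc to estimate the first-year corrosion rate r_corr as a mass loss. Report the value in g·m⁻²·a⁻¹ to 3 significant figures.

zinc: T>10 °C ⇒ hinge -0.071·(14.3−10) = -0.3053
  sulphur-dioxide contribution → 2.528 μm/a
  chloride contribution → 1.263 μm/a
  ⇒ r_corr(zinc) = 3.792 μm/a
Convert to mass loss: 3.792 μm/a × 7.14 g/cm³ = 27.07 g·m⁻²·a⁻¹

r_corr = 27.1 g·m⁻²·a⁻¹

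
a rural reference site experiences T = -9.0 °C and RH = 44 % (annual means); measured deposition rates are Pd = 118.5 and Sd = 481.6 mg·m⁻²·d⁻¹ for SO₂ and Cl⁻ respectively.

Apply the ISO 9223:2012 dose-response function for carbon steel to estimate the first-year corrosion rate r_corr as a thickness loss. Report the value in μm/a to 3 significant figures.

r_corr = 17.0 μm/a

carbon steel: f(T) = +0.150·(T−10) [T≤10 °C] = -2.8500
  Pd branch = 1.77·Pd^0.52·e^(0.02·RH+f) = 2.956 μm/a
  Cl⁻ term: 0.102·481.6^0.62·exp(0.033·44+0.04·-9.0) = 14
  r_corr = 2.956 + 14 = 16.96 μm/a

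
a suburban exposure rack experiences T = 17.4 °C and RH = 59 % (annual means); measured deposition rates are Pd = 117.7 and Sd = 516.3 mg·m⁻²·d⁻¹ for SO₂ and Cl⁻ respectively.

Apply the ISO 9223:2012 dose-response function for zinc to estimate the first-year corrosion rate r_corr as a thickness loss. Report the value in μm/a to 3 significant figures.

zinc: f(T) = -0.071·(T−10) [T>10 °C] = -0.5254
  Pd branch = 0.0129·Pd^0.44·e^(0.046·RH+f) = 0.9381 μm/a
  Sd branch = 0.0175·Sd^0.57·e^(0.008·RH+0.085·T) = 4.332 μm/a
  sum: 0.9381 + 4.332 → r_corr = 5.27 μm/a

r_corr = 5.27 μm/a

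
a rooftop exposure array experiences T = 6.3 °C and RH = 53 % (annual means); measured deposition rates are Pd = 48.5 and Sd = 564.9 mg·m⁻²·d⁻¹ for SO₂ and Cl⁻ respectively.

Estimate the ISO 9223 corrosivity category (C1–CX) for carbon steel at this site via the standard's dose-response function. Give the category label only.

C4

carbon steel: T≤10 °C ⇒ hinge +0.150·(6.3−10) = -0.5550
  Pd branch = 1.77·Pd^0.52·e^(0.02·RH+f) = 22.07 μm/a
  Sd branch = 0.102·Sd^0.62·e^(0.033·RH+0.04·T) = 38.36 μm/a
  sum: 22.07 + 38.36 → r_corr = 60.43 μm/a
ISO 9223 Table 2 (carbon steel): 50 < 60.4 ≤ 80 μm/a ⇒ C4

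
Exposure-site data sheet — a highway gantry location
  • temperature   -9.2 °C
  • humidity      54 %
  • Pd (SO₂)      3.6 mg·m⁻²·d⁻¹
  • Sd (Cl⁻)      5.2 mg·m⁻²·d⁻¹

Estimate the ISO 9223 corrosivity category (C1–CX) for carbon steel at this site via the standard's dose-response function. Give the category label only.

C2

carbon steel: temperature factor f = +0.150·(-19.2) = -2.8800
  Pd branch = 1.77·Pd^0.52·e^(0.02·RH+f) = 0.5695 μm/a
  Cl⁻ term: 0.102·5.2^0.62·exp(0.033·54+0.04·-9.2) = 1.166
  sum: 0.5695 + 1.166 → r_corr = 1.735 μm/a
ISO 9223 Table 2 (carbon steel): 1.3 < 1.74 ≤ 25 μm/a ⇒ C2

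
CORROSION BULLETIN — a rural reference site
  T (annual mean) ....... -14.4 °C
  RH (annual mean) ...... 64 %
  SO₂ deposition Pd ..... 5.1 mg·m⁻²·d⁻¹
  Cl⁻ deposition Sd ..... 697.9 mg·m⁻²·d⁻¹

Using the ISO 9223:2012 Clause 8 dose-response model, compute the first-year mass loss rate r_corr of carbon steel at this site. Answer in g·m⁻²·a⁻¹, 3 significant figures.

carbon steel: temperature factor f = +0.150·(-24.4) = -3.6600
  sulphur-dioxide contribution → 0.3822 μm/a
  chloride contribution → 27.47 μm/a
  ⇒ r_corr(carbon steel) = 27.85 μm/a
Convert to mass loss: 27.85 μm/a × 7.85 g/cm³ = 218.6 g·m⁻²·a⁻¹

r_corr = 219 g·m⁻²·a⁻¹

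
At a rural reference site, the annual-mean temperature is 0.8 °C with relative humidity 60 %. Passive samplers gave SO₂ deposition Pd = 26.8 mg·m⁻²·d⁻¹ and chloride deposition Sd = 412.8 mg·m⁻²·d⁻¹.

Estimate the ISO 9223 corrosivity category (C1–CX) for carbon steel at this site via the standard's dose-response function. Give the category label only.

carbon steel: f(T) = +0.150·(T−10) [T≤10 °C] = -1.3800
  sulphur-dioxide contribution → 8.174 μm/a
  chloride contribution → 31.93 μm/a
  ⇒ r_corr(carbon steel) = 40.1 μm/a
40.1 μm/a falls in (25, 50] for carbon steel → category C3

C3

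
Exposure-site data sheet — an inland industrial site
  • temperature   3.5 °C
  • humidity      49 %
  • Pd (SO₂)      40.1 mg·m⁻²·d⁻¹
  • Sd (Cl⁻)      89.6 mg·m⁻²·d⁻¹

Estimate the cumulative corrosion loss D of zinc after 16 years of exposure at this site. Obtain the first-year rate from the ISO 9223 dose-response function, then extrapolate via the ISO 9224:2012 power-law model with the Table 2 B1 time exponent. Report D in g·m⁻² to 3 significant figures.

zinc: temperature factor f = +0.038·(-6.5) = -0.2470
  Pd branch = 0.0129·Pd^0.44·e^(0.046·RH+f) = 0.4871 μm/a
  Sd branch = 0.0175·Sd^0.57·e^(0.008·RH+0.085·T) = 0.4522 μm/a
  r_corr = 0.4871 + 0.4522 = 0.9393 μm/a
Power-law: D(16) = r_corr · 16^0.813
  D(16) = 0.9393 × 16^0.813 = 0.9393 × 9.527 = 8.948 μm
  Mass loss = 8.948 μm × 7.14 g/cm³ = 63.89 g·m⁻²

D(16) = 63.9 g·m⁻²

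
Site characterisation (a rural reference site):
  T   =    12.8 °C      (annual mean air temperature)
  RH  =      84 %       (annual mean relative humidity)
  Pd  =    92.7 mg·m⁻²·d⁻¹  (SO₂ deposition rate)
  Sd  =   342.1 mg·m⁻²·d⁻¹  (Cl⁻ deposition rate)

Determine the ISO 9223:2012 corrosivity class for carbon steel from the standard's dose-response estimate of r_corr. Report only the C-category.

C5

carbon steel: temperature factor f = -0.054·(2.8) = -0.1512
  SO₂ term: 1.77·92.7^0.52·exp(0.02·84-0.1512) = 86.06
  Cl⁻ term: 0.102·342.1^0.62·exp(0.033·84+0.04·12.8) = 101.4
  r_corr = 86.06 + 101.4 = 187.5 μm/a
187 μm/a falls in (80, 200] for carbon steel → category C5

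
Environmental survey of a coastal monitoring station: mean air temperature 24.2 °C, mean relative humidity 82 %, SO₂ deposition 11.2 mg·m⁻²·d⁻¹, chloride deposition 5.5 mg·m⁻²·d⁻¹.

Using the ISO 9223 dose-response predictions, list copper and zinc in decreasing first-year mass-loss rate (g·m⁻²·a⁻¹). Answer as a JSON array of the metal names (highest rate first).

["copper", "zinc"]

copper: f(T) = -0.080·(T−10) [T>10 °C] = -1.1360
  SO₂ term: 0.0053·11.2^0.26·exp(0.059·82-1.1360) = 0.4026
  Sd branch = 0.01025·Sd^0.27·e^(0.036·RH+0.049·T) = 1.018 μm/a
  sum: 0.4026 + 1.018 → r_corr = 1.42 μm/a
  mass loss = 1.42 μm/a × 8.96 g/cm³ = 12.73 g·m⁻²·a⁻¹
zinc: temperature factor f = -0.071·(14.2) = -1.0082
  Pd branch = 0.0129·Pd^0.44·e^(0.046·RH+f) = 0.5923 μm/a
  Sd branch = 0.0175·Sd^0.57·e^(0.008·RH+0.085·T) = 0.6971 μm/a
  sum: 0.5923 + 0.6971 → r_corr = 1.289 μm/a
  mass loss = 1.289 μm/a × 7.14 g/cm³ = 9.206 g·m⁻²·a⁻¹
Ordering by g·m⁻²·a⁻¹: copper (12.7) > zinc (9.21)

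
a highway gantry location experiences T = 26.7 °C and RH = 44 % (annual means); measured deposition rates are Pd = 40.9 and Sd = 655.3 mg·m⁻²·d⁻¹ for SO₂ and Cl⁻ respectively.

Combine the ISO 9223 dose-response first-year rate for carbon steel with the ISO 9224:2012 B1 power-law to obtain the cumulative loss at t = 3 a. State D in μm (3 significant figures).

carbon steel: f(T) = -0.054·(T−10) [T>10 °C] = -0.9018
  sulphur-dioxide contribution → 11.93 μm/a
  chloride contribution → 70.67 μm/a
  ⇒ r_corr(carbon steel) = 82.6 μm/a
Long-term exponent b (ISO 9224 Table 2, B1) = 0.523
  D(3) = 82.6 × 3^0.523 = 82.6 × 1.776 = 146.7 μm

D(3) = 147 μm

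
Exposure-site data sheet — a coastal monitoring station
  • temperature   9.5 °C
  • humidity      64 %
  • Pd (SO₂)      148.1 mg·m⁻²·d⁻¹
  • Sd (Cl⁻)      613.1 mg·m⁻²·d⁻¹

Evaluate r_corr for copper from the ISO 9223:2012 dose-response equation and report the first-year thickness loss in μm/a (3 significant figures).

copper: temperature factor f = +0.126·(-0.5) = -0.0630
  sulphur-dioxide contribution → 0.7964 μm/a
  chloride contribution → 0.925 μm/a
  total first-year rate 1.721 μm/a

r_corr = 1.72 μm/a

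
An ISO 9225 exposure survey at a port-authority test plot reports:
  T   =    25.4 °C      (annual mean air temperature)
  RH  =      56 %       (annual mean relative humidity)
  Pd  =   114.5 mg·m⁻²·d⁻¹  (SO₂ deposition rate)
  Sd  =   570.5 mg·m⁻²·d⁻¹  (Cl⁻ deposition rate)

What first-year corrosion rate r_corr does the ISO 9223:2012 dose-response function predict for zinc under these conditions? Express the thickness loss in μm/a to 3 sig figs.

zinc: f(T) = -0.071·(T−10) [T>10 °C] = -1.0934
  sulphur-dioxide contribution → 0.4575 μm/a
  chloride contribution → 8.837 μm/a
  total first-year rate 9.295 μm/a

r_corr = 9.29 μm/a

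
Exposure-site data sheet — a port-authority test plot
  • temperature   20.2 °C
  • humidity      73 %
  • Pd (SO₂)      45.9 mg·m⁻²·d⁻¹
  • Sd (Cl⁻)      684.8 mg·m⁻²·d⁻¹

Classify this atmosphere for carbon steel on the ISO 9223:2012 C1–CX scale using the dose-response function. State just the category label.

carbon steel: f(T) = -0.054·(T−10) [T>10 °C] = -0.5508
  Pd branch = 1.77·Pd^0.52·e^(0.02·RH+f) = 32.13 μm/a
  Sd branch = 0.102·Sd^0.62·e^(0.033·RH+0.04·T) = 145.8 μm/a
  sum: 32.13 + 145.8 → r_corr = 177.9 μm/a
178 μm/a falls in (80, 200] for carbon steel → category C5

C5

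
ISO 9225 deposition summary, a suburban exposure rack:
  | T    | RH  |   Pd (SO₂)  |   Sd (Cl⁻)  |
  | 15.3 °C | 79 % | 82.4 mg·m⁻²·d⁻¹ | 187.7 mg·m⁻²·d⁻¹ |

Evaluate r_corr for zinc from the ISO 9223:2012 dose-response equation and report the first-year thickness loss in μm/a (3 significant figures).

r_corr = 4.72 μm/a

zinc: temperature factor f = -0.071·(5.3) = -0.3763
  SO₂ term: 0.0129·82.4^0.44·exp(0.046·79-0.3763) = 2.336
  Cl⁻ term: 0.0175·187.7^0.57·exp(0.008·79+0.085·15.3) = 2.389
  sum: 2.336 + 2.389 → r_corr = 4.724 μm/a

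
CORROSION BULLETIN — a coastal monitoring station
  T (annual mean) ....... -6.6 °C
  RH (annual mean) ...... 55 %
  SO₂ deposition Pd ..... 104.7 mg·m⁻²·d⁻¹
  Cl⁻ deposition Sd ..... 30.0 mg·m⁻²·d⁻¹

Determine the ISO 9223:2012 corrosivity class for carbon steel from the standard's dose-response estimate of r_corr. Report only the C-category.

carbon steel: f(T) = +0.150·(T−10) [T≤10 °C] = -2.4900
  SO₂ term: 1.77·104.7^0.52·exp(0.02·55-2.4900) = 4.951
  Cl⁻ term: 0.102·30.0^0.62·exp(0.033·55+0.04·-6.6) = 3.963
  r_corr = 4.951 + 3.963 = 8.914 μm/a
Category bounds: 1.3…25 μm/a bracket r_corr ⇒ C2

C2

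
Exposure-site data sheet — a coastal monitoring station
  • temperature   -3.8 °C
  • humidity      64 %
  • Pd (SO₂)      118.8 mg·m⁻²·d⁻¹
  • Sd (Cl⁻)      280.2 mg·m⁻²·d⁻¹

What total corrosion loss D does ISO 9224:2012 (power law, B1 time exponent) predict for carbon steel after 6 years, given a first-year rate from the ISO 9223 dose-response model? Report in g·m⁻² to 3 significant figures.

D(6) = 671 g·m⁻²

carbon steel: T≤10 °C ⇒ hinge +0.150·(-3.8−10) = -2.0700
  SO₂ term: 1.77·118.8^0.52·exp(0.02·64-2.0700) = 9.634
  Sd branch = 0.102·Sd^0.62·e^(0.033·RH+0.04·T) = 23.84 μm/a
  r_corr = 9.634 + 23.84 = 33.47 μm/a
Long-term exponent b (ISO 9224 Table 2, B1) = 0.523
  D(6) = 33.47 × 6^0.523 = 33.47 × 2.553 = 85.43 μm
  Mass loss = 85.43 μm × 7.85 g/cm³ = 670.7 g·m⁻²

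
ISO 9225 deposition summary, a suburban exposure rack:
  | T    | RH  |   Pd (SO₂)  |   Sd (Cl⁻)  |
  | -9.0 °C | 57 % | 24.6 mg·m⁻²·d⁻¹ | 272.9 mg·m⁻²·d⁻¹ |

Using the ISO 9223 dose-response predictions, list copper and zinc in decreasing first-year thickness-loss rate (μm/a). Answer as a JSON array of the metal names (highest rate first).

["zinc", "copper"]

copper: T≤10 °C ⇒ hinge +0.126·(-9.0−10) = -2.3940
  SO₂ term: 0.0053·24.6^0.26·exp(0.059·57-2.3940) = 0.03212
  Sd branch = 0.01025·Sd^0.27·e^(0.036·RH+0.049·T) = 0.2334 μm/a
  r_corr = 0.03212 + 0.2334 = 0.2655 μm/a
zinc: T≤10 °C ⇒ hinge +0.038·(-9.0−10) = -0.7220
  Pd branch = 0.0129·Pd^0.44·e^(0.046·RH+f) = 0.353 μm/a
  Sd branch = 0.0175·Sd^0.57·e^(0.008·RH+0.085·T) = 0.3143 μm/a
  r_corr = 0.353 + 0.3143 = 0.6673 μm/a
Ordering by μm/a: zinc (0.667) > copper (0.266)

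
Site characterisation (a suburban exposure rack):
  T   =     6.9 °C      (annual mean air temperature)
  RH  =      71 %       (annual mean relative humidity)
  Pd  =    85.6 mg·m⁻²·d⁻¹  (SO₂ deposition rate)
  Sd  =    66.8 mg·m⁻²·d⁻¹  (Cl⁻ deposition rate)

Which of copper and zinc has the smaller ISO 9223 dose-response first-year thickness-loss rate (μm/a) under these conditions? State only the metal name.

copper: temperature factor f = +0.126·(-3.1) = -0.3906
  SO₂ term: 0.0053·85.6^0.26·exp(0.059·71-0.3906) = 0.7522
  Cl⁻ term: 0.01025·66.8^0.27·exp(0.036·71+0.049·6.9) = 0.5758
  sum: 0.7522 + 0.5758 → r_corr = 1.328 μm/a
zinc: temperature factor f = +0.038·(-3.1) = -0.1178
  Pd branch = 0.0129·Pd^0.44·e^(0.046·RH+f) = 2.129 μm/a
  Cl⁻ term: 0.0175·66.8^0.57·exp(0.008·71+0.085·6.9) = 0.6089
  r_corr = 2.129 + 0.6089 = 2.738 μm/a
Ordering by μm/a: zinc (2.74) > copper (1.33)

copper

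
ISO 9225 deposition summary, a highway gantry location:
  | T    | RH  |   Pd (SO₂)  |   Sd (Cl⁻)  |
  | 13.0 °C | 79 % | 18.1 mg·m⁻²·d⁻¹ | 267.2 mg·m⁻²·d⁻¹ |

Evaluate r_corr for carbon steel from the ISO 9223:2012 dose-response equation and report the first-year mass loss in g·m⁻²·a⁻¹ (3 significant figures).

r_corr = 842 g·m⁻²·a⁻¹

carbon steel: f(T) = -0.054·(T−10) [T>10 °C] = -0.1620
  sulphur-dioxide contribution → 32.95 μm/a
  chloride contribution → 74.35 μm/a
  ⇒ r_corr(carbon steel) = 107.3 μm/a
Convert to mass loss: 107.3 μm/a × 7.85 g/cm³ = 842.3 g·m⁻²·a⁻¹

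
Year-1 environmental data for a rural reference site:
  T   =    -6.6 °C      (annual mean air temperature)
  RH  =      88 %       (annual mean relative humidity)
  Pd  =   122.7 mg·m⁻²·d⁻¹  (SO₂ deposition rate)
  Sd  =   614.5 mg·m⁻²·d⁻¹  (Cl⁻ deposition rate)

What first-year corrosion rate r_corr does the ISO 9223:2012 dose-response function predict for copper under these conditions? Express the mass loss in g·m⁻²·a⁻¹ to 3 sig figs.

r_corr = 12.6 g·m⁻²·a⁻¹

copper: T≤10 °C ⇒ hinge +0.126·(-6.6−10) = -2.0916
  SO₂ term: 0.0053·122.7^0.26·exp(0.059·88-2.0916) = 0.411
  Cl⁻ term: 0.01025·614.5^0.27·exp(0.036·88+0.049·-6.6) = 0.9977
  sum: 0.411 + 0.9977 → r_corr = 1.409 μm/a
Convert to mass loss: 1.409 μm/a × 8.96 g/cm³ = 12.62 g·m⁻²·a⁻¹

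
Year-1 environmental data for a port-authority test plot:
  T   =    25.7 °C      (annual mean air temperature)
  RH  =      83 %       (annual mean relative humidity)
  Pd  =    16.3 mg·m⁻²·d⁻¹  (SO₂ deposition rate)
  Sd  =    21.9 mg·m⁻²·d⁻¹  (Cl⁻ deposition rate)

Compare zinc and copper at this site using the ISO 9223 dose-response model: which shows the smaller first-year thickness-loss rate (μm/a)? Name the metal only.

zinc: f(T) = -0.071·(T−10) [T>10 °C] = -1.1147
  SO₂ term: 0.0129·16.3^0.44·exp(0.046·83-1.1147) = 0.6576
  Cl⁻ term: 0.0175·21.9^0.57·exp(0.008·83+0.085·25.7) = 1.755
  r_corr = 0.6576 + 1.755 = 2.412 μm/a
copper: f(T) = -0.080·(T−10) [T>10 °C] = -1.2560
  Pd branch = 0.0053·Pd^0.26·e^(0.059·RH+f) = 0.4176 μm/a
  Cl⁻ term: 0.01025·21.9^0.27·exp(0.036·83+0.049·25.7) = 1.649
  sum: 0.4176 + 1.649 → r_corr = 2.067 μm/a
Ordering by μm/a: zinc (2.41) > copper (2.07)

copper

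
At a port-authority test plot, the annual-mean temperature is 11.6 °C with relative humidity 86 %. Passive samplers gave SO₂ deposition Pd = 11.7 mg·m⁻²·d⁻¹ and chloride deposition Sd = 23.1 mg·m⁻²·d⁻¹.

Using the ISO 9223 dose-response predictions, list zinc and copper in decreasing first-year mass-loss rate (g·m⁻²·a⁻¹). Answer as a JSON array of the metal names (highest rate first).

["copper", "zinc"]

zinc: T>10 °C ⇒ hinge -0.071·(11.6−10) = -0.1136
  sulphur-dioxide contribution → 1.776 μm/a
  chloride contribution → 0.5589 μm/a
  total first-year rate 2.334 μm/a
  mass loss = 2.334 μm/a × 7.14 g/cm³ = 16.67 g·m⁻²·a⁻¹
copper: T>10 °C ⇒ hinge -0.080·(11.6−10) = -0.1280
  sulphur-dioxide contribution → 1.413 μm/a
  chloride contribution → 0.934 μm/a
  total first-year rate 2.347 μm/a
  mass loss = 2.347 μm/a × 8.96 g/cm³ = 21.03 g·m⁻²·a⁻¹
Ordering by g·m⁻²·a⁻¹: copper (21) > zinc (16.7)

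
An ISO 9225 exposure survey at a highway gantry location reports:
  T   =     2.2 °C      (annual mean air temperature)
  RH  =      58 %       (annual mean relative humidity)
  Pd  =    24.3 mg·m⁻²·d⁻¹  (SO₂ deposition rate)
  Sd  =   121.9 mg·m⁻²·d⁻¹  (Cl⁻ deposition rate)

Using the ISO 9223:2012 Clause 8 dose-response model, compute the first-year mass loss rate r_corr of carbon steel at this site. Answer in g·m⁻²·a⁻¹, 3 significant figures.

r_corr = 189 g·m⁻²·a⁻¹

carbon steel: temperature factor f = +0.150·(-7.8) = -1.1700
  SO₂ term: 1.77·24.3^0.52·exp(0.02·58-1.1700) = 9.208
  Sd branch = 0.102·Sd^0.62·e^(0.033·RH+0.04·T) = 14.84 μm/a
  sum: 9.208 + 14.84 → r_corr = 24.05 μm/a
Convert to mass loss: 24.05 μm/a × 7.85 g/cm³ = 188.8 g·m⁻²·a⁻¹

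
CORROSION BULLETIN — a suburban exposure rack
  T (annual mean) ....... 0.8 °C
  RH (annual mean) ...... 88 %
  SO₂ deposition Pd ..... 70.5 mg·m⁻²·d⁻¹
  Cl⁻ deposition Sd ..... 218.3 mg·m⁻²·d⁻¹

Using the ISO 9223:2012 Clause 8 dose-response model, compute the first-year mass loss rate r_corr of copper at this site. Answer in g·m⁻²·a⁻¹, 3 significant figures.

r_corr = 17.8 g·m⁻²·a⁻¹

copper: T≤10 °C ⇒ hinge +0.126·(0.8−10) = -1.1592
  Pd branch = 0.0053·Pd^0.26·e^(0.059·RH+f) = 0.9041 μm/a
  Sd branch = 0.01025·Sd^0.27·e^(0.036·RH+0.049·T) = 1.084 μm/a
  sum: 0.9041 + 1.084 → r_corr = 1.988 μm/a
Convert to mass loss: 1.988 μm/a × 8.96 g/cm³ = 17.82 g·m⁻²·a⁻¹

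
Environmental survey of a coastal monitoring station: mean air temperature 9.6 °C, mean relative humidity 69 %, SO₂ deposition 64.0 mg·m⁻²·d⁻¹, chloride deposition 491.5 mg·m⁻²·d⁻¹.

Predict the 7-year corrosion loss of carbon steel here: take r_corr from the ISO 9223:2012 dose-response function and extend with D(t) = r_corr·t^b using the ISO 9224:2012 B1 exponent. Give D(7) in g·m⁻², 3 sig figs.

carbon steel: f(T) = +0.150·(T−10) [T≤10 °C] = -0.0600
  sulphur-dioxide contribution → 57.6 μm/a
  chloride contribution → 68.08 μm/a
  total first-year rate 125.7 μm/a
ISO 9224: D(t) = r_corr · t^b with b = 0.523 (carbon steel, B1)
  D(7) = 125.7 × 7^0.523 = 125.7 × 2.767 = 347.7 μm
  Mass loss = 347.7 μm × 7.85 g/cm³ = 2730 g·m⁻²

D(7) = 2.73e+03 g·m⁻²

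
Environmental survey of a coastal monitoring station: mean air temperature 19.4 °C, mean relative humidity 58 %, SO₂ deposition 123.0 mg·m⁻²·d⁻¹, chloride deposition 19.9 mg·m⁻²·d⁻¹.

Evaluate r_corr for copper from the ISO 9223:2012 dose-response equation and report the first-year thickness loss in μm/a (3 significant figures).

copper: T>10 °C ⇒ hinge -0.080·(19.4−10) = -0.7520
  Pd branch = 0.0053·Pd^0.26·e^(0.059·RH+f) = 0.2674 μm/a
  Sd branch = 0.01025·Sd^0.27·e^(0.036·RH+0.049·T) = 0.4798 μm/a
  sum: 0.2674 + 0.4798 → r_corr = 0.7472 μm/a

r_corr = 0.747 μm/a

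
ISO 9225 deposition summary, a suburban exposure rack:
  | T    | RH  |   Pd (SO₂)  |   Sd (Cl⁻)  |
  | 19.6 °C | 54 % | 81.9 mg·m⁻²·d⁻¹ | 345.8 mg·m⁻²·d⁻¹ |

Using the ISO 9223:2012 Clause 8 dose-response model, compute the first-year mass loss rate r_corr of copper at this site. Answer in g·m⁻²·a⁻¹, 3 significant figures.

copper: f(T) = -0.080·(T−10) [T>10 °C] = -0.7680
  sulphur-dioxide contribution → 0.187 μm/a
  chloride contribution → 0.9069 μm/a
  total first-year rate 1.094 μm/a
Convert to mass loss: 1.094 μm/a × 8.96 g/cm³ = 9.802 g·m⁻²·a⁻¹

r_corr = 9.80 g·m⁻²·a⁻¹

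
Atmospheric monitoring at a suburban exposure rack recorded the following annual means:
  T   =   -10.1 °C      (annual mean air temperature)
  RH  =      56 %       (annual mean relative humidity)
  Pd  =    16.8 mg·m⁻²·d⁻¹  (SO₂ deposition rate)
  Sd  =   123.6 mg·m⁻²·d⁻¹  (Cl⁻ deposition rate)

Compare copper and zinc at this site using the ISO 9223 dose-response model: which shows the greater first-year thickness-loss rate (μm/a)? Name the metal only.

zinc

copper: temperature factor f = +0.126·(-20.1) = -2.5326
  sulphur-dioxide contribution → 0.02387 μm/a
  chloride contribution → 0.1723 μm/a
  total first-year rate 0.1961 μm/a
zinc: T≤10 °C ⇒ hinge +0.038·(-10.1−10) = -0.7638
  sulphur-dioxide contribution → 0.2734 μm/a
  chloride contribution → 0.1808 μm/a
  ⇒ r_corr(zinc) = 0.4542 μm/a
Ordering by μm/a: zinc (0.454) > copper (0.196)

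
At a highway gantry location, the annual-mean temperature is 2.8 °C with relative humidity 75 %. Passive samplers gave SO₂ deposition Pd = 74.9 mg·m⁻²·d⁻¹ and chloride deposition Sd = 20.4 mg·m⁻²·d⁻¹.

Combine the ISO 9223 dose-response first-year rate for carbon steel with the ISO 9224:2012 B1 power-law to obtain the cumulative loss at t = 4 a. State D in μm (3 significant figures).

carbon steel: temperature factor f = +0.150·(-7.2) = -1.0800
  sulphur-dioxide contribution → 25.42 μm/a
  chloride contribution → 8.792 μm/a
  total first-year rate 34.21 μm/a
Long-term exponent b (ISO 9224 Table 2, B1) = 0.523
  D(4) = 34.21 × 4^0.523 = 34.21 × 2.065 = 70.63 μm

D(4) = 70.6 μm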